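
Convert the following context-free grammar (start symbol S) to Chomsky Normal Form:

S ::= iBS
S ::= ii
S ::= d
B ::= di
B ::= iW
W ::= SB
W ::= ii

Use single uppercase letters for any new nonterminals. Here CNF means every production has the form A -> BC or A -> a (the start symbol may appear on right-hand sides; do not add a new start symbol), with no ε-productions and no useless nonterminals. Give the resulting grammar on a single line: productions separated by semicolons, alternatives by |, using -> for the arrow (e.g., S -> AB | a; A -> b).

S -> d | CC | CD; A -> d; B -> AC | CW; C -> i; D -> BS; W -> CC | SB

No ε-productions.
No unit productions to eliminate.
TERM: introduce A -> d, C -> i and substitute in every rule of length ≥2.
BIN: S -> CBS becomes S -> CD, D -> BS.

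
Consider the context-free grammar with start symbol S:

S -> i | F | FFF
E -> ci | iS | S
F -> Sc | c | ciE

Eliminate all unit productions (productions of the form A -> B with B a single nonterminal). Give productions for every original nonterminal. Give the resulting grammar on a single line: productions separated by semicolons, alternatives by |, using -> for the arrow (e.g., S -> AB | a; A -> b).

Unit productions: E->S, S->F.
Unit pairs (A ⇒* B via units): (E,F), (E,S), (S,F).
S: inherits non-unit rules of {F, S} → FFF | Sc | c | ciE | i.
E: inherits non-unit rules of {E, F, S} → FFF | Sc | c | ci | ciE | i | iS.
F: inherits non-unit rules of {F} → Sc | c | ciE.

S -> c | i | Sc | FFF | ciE; E -> c | i | Sc | ci | iS | FFF | ciE; F -> c | Sc | ciE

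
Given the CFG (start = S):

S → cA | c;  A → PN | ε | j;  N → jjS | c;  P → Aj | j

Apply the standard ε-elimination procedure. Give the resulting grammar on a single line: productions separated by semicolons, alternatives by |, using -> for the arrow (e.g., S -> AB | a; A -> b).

Nullable set: {A}.
S -> cA: A nullable, giving c | cA.
Drop A -> ε.
P -> Aj: A nullable, giving Aj | j.
Unchanged (no nullable symbols): S -> c; A -> PN; A -> j; N -> c; N -> jjS; P -> j.

S -> c | cA; A -> j | PN; N -> c | jjS; P -> j | Aj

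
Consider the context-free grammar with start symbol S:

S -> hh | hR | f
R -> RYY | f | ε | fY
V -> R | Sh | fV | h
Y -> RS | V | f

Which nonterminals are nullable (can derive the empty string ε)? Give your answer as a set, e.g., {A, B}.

{R, V, Y}

Directly nullable (have an ε-rule): {R}.
V is nullable via V -> R (every symbol on the right is already known nullable).
Y is nullable via Y -> V (every symbol on the right is already known nullable).
Not nullable: S — each has a terminal in every rule's right-hand side or depends on a non-nullable symbol.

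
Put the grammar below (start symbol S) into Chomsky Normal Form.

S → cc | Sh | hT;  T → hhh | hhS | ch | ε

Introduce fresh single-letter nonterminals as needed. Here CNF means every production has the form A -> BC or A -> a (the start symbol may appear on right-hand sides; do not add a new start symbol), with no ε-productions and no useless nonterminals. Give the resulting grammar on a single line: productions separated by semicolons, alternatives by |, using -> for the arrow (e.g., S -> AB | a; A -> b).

Nullable: {T}; after ε-elimination: S -> h | Sh | cc | hT; T -> ch | hhS | hhh.
No unit productions to eliminate.
TERM: introduce B -> c, A -> h and substitute in every rule of length ≥2.
BIN: T -> AAA becomes T -> AC, C -> AA; T -> AAS becomes T -> AD, D -> AS.

S -> h | AT | BB | SA; A -> h; B -> c; C -> AA; D -> AS; T -> AC | AD | BA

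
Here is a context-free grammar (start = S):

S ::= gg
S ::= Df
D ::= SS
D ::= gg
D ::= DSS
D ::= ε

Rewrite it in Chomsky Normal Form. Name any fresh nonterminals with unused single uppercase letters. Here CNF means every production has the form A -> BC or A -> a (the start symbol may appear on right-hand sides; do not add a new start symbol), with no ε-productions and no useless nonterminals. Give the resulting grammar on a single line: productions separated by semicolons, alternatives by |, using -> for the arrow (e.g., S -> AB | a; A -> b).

Nullable: {D}; after ε-elimination: S -> f | Df | gg; D -> SS | gg | DSS.
No unit productions to eliminate.
TERM: introduce B -> f, A -> g and substitute in every rule of length ≥2.
BIN: D -> DSS becomes D -> DC, C -> SS.

S -> f | AA | DB; A -> g; B -> f; C -> SS; D -> AA | DC | SS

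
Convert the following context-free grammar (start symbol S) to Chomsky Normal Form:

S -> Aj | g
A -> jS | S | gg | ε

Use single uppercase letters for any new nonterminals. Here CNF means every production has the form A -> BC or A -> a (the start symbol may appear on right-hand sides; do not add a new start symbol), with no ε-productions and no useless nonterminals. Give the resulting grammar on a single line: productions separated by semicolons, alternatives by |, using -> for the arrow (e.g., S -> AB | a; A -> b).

S -> g | j | AB; A -> g | j | AB | BS | CC; B -> j; C -> g

Nullable: {A}; after ε-elimination: S -> g | j | Aj; A -> S | gg | jS.
After unit-elimination: S -> g | j | Aj; A -> g | j | Aj | gg | jS.
TERM: introduce C -> g, B -> j and substitute in every rule of length ≥2.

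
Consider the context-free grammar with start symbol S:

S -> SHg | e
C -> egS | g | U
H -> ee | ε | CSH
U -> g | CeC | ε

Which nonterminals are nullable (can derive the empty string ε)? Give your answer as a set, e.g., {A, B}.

Directly nullable (have an ε-rule): {H, U}.
C is nullable via C -> U (every symbol on the right is already known nullable).
Not nullable: S — each has a terminal in every rule's right-hand side or depends on a non-nullable symbol.

{C, H, U}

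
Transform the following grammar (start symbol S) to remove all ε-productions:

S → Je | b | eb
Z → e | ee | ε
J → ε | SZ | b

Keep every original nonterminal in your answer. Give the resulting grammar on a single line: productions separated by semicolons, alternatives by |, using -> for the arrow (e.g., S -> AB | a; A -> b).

Nullable set: {J, Z}.
S -> Je: J nullable, giving Je | e.
Drop J -> ε.
J -> SZ: Z nullable, giving S | SZ.
Drop Z -> ε.
Unchanged (no nullable symbols): S -> b; S -> eb; J -> b; Z -> e; Z -> ee.

S -> b | e | Je | eb; J -> S | b | SZ; Z -> e | ee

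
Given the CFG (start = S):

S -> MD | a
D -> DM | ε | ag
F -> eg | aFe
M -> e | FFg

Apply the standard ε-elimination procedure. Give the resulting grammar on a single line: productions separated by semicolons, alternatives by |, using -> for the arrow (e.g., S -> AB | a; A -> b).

Nullable set: {D}.
S -> MD: D nullable, giving M | MD.
Drop D -> ε.
D -> DM: D nullable, giving DM | M.
Unchanged (no nullable symbols): S -> a; D -> ag; F -> aFe; F -> eg; M -> FFg; M -> e.

S -> M | a | MD; D -> M | DM | ag; F -> eg | aFe; M -> e | FFg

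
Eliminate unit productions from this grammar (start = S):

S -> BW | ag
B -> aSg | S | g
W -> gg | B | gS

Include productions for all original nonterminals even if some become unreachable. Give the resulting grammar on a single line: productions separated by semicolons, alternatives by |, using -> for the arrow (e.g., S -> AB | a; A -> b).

S -> BW | ag; B -> g | BW | ag | aSg; W -> g | BW | ag | gS | gg | aSg

Unit productions: B->S, W->B.
Unit pairs (A ⇒* B via units): (B,S), (W,B), (W,S).
S: inherits non-unit rules of {S} → BW | ag.
B: inherits non-unit rules of {B, S} → BW | aSg | ag | g.
W: inherits non-unit rules of {B, S, W} → BW | aSg | ag | g | gS | gg.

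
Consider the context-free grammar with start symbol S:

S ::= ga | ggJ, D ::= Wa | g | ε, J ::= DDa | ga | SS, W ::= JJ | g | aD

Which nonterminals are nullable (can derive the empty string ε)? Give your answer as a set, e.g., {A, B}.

Directly nullable (have an ε-rule): {D}.
Not nullable: J, S, W — each has a terminal in every rule's right-hand side or depends on a non-nullable symbol.

{D}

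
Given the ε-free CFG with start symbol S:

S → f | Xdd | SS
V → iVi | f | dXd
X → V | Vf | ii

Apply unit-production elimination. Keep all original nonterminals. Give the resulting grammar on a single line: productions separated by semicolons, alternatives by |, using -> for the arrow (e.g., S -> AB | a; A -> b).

Unit productions: X->V.
Unit pairs (A ⇒* B via units): (X,V).
S: inherits non-unit rules of {S} → SS | Xdd | f.
V: inherits non-unit rules of {V} → dXd | f | iVi.
X: inherits non-unit rules of {V, X} → Vf | dXd | f | iVi | ii.

S -> f | SS | Xdd; V -> f | dXd | iVi; X -> f | Vf | ii | dXd | iVi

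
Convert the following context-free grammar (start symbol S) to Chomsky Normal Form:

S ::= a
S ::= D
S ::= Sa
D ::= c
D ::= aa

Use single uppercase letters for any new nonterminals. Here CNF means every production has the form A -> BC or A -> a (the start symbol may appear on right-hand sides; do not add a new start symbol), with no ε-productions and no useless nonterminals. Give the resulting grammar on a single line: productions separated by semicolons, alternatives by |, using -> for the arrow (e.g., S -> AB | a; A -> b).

S -> a | c | AA | SA; A -> a

No ε-productions.
After unit-elimination: S -> a | c | Sa | aa; D -> c | aa.
TERM: introduce A -> a and substitute in every rule of length ≥2.
Drop unreachable/unproductive: D.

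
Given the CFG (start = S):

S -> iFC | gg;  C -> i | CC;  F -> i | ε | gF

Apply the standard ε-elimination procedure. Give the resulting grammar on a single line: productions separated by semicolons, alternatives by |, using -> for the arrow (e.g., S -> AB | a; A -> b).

S -> gg | iC | iFC; C -> i | CC; F -> g | i | gF

Nullable set: {F}.
S -> iFC: F nullable, giving iC | iFC.
Drop F -> ε.
F -> gF: F nullable, giving g | gF.
Unchanged (no nullable symbols): S -> gg; C -> CC; C -> i; F -> i.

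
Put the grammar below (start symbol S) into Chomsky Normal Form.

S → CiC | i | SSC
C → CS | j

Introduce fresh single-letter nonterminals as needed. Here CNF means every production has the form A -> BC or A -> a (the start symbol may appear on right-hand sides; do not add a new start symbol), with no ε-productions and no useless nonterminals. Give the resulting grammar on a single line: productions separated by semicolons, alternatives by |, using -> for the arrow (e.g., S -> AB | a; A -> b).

S -> i | CB | SD; A -> i; B -> AC; C -> j | CS; D -> SC

No ε-productions.
No unit productions to eliminate.
TERM: introduce A -> i and substitute in every rule of length ≥2.
BIN: S -> CAC becomes S -> CB, B -> AC; S -> SSC becomes S -> SD, D -> SC.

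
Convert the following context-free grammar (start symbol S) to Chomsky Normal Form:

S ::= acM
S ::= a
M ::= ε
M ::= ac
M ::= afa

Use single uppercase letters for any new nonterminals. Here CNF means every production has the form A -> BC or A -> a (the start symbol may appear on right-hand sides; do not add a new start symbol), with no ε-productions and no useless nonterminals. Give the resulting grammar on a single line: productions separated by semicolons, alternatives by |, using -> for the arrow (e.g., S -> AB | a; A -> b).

Nullable: {M}; after ε-elimination: S -> a | ac | acM; M -> ac | afa.
No unit productions to eliminate.
TERM: introduce A -> a, B -> c, C -> f and substitute in every rule of length ≥2.
BIN: M -> ACA becomes M -> AD, D -> CA; S -> ABM becomes S -> AE, E -> BM.

S -> a | AB | AE; A -> a; B -> c; C -> f; D -> CA; E -> BM; M -> AB | AD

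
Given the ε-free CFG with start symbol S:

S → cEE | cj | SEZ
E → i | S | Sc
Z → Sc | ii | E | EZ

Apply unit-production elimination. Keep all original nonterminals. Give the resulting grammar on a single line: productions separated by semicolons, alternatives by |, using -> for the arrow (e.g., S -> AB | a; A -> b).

Unit productions: E->S, Z->E.
Unit pairs (A ⇒* B via units): (E,S), (Z,E), (Z,S).
S: inherits non-unit rules of {S} → SEZ | cEE | cj.
E: inherits non-unit rules of {E, S} → SEZ | Sc | cEE | cj | i.
Z: inherits non-unit rules of {E, S, Z} → EZ | SEZ | Sc | cEE | cj | i | ii.

S -> cj | SEZ | cEE; E -> i | Sc | cj | SEZ | cEE; Z -> i | EZ | Sc | cj | ii | SEZ | cEE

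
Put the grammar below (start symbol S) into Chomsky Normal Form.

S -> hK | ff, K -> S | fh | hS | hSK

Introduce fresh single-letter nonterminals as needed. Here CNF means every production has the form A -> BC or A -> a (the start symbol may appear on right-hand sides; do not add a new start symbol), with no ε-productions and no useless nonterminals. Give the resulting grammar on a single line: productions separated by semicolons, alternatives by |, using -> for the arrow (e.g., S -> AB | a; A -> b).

No ε-productions.
After unit-elimination: S -> ff | hK; K -> ff | fh | hK | hS | hSK.
TERM: introduce A -> f, B -> h and substitute in every rule of length ≥2.
BIN: K -> BSK becomes K -> BC, C -> SK.

S -> AA | BK; A -> f; B -> h; C -> SK; K -> AA | AB | BC | BK | BS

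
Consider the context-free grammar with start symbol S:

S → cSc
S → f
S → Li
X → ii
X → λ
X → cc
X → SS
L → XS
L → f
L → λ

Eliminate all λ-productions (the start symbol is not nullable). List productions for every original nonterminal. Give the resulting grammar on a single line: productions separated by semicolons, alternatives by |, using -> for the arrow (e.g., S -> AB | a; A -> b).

S -> f | i | Li | cSc; L -> S | f | XS; X -> SS | cc | ii

Nullable set: {L, X}.
S -> Li: L nullable, giving Li | i.
Drop L -> λ.
L -> XS: X nullable, giving S | XS.
Drop X -> λ.
Unchanged (no nullable symbols): S -> cSc; S -> f; L -> f; X -> SS; X -> cc; X -> ii.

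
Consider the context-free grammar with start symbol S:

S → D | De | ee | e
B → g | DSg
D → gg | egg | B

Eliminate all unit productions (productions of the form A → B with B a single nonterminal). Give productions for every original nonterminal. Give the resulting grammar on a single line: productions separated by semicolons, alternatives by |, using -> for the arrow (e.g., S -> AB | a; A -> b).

S -> e | g | De | ee | gg | DSg | egg; B -> g | DSg; D -> g | gg | DSg | egg

Unit productions: D->B, S->D.
Unit pairs (A ⇒* B via units): (D,B), (S,B), (S,D).
S: inherits non-unit rules of {B, D, S} → DSg | De | e | ee | egg | g | gg.
B: inherits non-unit rules of {B} → DSg | g.
D: inherits non-unit rules of {B, D} → DSg | egg | g | gg.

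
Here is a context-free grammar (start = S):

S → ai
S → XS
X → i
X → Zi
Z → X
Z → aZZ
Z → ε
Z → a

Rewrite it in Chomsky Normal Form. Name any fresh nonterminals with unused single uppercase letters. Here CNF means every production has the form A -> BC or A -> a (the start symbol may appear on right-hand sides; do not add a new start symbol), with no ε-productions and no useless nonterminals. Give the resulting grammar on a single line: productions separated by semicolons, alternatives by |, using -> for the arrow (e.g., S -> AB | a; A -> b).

Nullable: {Z}; after ε-elimination: S -> XS | ai; X -> i | Zi; Z -> X | a | aZ | aZZ.
After unit-elimination: S -> XS | ai; X -> i | Zi; Z -> a | i | Zi | aZ | aZZ.
TERM: introduce A -> a, B -> i and substitute in every rule of length ≥2.
BIN: Z -> AZZ becomes Z -> AC, C -> ZZ.

S -> AB | XS; A -> a; B -> i; C -> ZZ; X -> i | ZB; Z -> a | i | AC | AZ | ZB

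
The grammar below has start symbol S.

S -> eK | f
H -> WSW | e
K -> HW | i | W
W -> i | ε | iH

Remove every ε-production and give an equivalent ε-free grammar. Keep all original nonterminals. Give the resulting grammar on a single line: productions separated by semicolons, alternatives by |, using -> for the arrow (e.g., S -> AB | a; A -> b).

Nullable set: {K, W}.
S -> eK: K nullable, giving e | eK.
H -> WSW: W, W nullable, giving S | SW | WS | WSW.
K -> HW: W nullable, giving H | HW.
K -> W: W nullable, giving W.
Drop W -> ε.
Unchanged (no nullable symbols): S -> f; H -> e; K -> i; W -> i; W -> iH.

S -> e | f | eK; H -> S | e | SW | WS | WSW; K -> H | W | i | HW; W -> i | iH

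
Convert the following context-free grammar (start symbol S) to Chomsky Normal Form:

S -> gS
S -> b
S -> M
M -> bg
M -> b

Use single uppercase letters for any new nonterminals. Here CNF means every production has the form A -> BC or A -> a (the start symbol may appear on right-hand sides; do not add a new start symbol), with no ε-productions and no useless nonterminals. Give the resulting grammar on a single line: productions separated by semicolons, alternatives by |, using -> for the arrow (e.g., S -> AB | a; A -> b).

No ε-productions.
After unit-elimination: S -> b | bg | gS; M -> b | bg.
TERM: introduce A -> b, B -> g and substitute in every rule of length ≥2.
Drop unreachable/unproductive: M.

S -> b | AB | BS; A -> b; B -> g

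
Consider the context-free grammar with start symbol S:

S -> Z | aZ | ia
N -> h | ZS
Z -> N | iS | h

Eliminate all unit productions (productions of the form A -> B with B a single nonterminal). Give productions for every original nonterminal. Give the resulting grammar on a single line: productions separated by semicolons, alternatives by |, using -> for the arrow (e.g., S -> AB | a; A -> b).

S -> h | ZS | aZ | iS | ia; N -> h | ZS; Z -> h | ZS | iS

Unit productions: S->Z, Z->N.
Unit pairs (A ⇒* B via units): (S,N), (S,Z), (Z,N).
S: inherits non-unit rules of {N, S, Z} → ZS | aZ | h | iS | ia.
N: inherits non-unit rules of {N} → ZS | h.
Z: inherits non-unit rules of {N, Z} → ZS | h | iS.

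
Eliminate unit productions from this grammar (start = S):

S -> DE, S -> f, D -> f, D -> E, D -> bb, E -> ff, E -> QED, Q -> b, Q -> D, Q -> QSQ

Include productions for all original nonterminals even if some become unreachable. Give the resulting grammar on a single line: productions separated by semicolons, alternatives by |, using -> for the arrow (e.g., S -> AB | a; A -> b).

S -> f | DE; D -> f | bb | ff | QED; E -> ff | QED; Q -> b | f | bb | ff | QED | QSQ

Unit productions: D->E, Q->D.
Unit pairs (A ⇒* B via units): (D,E), (Q,D), (Q,E).
S: inherits non-unit rules of {S} → DE | f.
D: inherits non-unit rules of {D, E} → QED | bb | f | ff.
E: inherits non-unit rules of {E} → QED | ff.
Q: inherits non-unit rules of {D, E, Q} → QED | QSQ | b | bb | f | ff.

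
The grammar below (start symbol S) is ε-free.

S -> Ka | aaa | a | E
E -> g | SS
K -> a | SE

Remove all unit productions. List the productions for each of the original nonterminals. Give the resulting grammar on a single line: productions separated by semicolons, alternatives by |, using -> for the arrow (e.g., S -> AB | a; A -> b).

S -> a | g | Ka | SS | aaa; E -> g | SS; K -> a | SE

Unit productions: S->E.
Unit pairs (A ⇒* B via units): (S,E).
S: inherits non-unit rules of {E, S} → Ka | SS | a | aaa | g.
E: inherits non-unit rules of {E} → SS | g.
K: inherits non-unit rules of {K} → SE | a.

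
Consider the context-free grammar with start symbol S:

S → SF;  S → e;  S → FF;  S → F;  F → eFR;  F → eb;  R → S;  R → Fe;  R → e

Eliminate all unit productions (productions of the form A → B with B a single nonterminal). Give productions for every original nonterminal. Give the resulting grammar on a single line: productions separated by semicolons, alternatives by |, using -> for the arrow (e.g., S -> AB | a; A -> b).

S -> e | FF | SF | eb | eFR; F -> eb | eFR; R -> e | FF | Fe | SF | eb | eFR

Unit productions: R->S, S->F.
Unit pairs (A ⇒* B via units): (R,F), (R,S), (S,F).
S: inherits non-unit rules of {F, S} → FF | SF | e | eFR | eb.
F: inherits non-unit rules of {F} → eFR | eb.
R: inherits non-unit rules of {F, R, S} → FF | Fe | SF | e | eFR | eb.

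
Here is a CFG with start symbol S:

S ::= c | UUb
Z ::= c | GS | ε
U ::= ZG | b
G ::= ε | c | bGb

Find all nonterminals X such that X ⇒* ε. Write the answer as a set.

Directly nullable (have an ε-rule): {G, Z}.
U is nullable via U -> ZG (every symbol on the right is already known nullable).
Not nullable: S — each has a terminal in every rule's right-hand side or depends on a non-nullable symbol.

{G, U, Z}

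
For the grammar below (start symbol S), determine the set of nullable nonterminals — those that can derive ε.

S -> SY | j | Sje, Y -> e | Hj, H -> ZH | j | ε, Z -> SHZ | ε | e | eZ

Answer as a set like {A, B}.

Directly nullable (have an ε-rule): {H, Z}.
Not nullable: S, Y — each has a terminal in every rule's right-hand side or depends on a non-nullable symbol.

{H, Z}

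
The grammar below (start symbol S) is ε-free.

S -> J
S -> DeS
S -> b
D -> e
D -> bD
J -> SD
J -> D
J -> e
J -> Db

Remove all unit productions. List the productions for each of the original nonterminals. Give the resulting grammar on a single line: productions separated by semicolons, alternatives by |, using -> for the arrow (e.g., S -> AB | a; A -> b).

Unit productions: J->D, S->J.
Unit pairs (A ⇒* B via units): (J,D), (S,D), (S,J).
S: inherits non-unit rules of {D, J, S} → Db | DeS | SD | b | bD | e.
D: inherits non-unit rules of {D} → bD | e.
J: inherits non-unit rules of {D, J} → Db | SD | bD | e.

S -> b | e | Db | SD | bD | DeS; D -> e | bD; J -> e | Db | SD | bD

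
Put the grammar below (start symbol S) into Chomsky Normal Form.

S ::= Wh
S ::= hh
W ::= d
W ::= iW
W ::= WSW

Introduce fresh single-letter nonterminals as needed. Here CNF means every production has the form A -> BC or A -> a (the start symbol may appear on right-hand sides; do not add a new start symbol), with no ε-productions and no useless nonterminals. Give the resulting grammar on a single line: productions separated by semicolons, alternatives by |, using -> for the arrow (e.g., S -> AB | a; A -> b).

S -> AA | WA; A -> h; B -> i; C -> SW; W -> d | BW | WC

No ε-productions.
No unit productions to eliminate.
TERM: introduce A -> h, B -> i and substitute in every rule of length ≥2.
BIN: W -> WSW becomes W -> WC, C -> SW.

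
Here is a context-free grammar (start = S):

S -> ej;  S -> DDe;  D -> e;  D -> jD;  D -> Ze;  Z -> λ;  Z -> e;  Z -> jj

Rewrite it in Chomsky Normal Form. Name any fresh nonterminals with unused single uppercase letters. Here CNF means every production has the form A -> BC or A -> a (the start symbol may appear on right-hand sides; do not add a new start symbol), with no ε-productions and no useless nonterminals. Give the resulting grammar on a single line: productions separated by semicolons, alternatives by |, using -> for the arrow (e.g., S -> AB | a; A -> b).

S -> AB | DC; A -> e; B -> j; C -> DA; D -> e | BD | ZA; Z -> e | BB

Nullable: {Z}; after ε-elimination: S -> ej | DDe; D -> e | Ze | jD; Z -> e | jj.
No unit productions to eliminate.
TERM: introduce A -> e, B -> j and substitute in every rule of length ≥2.
BIN: S -> DDA becomes S -> DC, C -> DA.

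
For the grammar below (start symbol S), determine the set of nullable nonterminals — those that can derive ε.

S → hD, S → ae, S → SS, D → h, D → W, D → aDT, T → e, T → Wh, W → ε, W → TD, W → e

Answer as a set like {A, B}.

{D, W}

Directly nullable (have an ε-rule): {W}.
D is nullable via D -> W (every symbol on the right is already known nullable).
Not nullable: S, T — each has a terminal in every rule's right-hand side or depends on a non-nullable symbol.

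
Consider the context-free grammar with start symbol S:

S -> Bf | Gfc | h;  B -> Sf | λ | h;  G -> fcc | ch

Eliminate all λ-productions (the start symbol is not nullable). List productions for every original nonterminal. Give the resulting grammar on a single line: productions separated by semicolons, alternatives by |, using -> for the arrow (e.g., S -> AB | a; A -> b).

Nullable set: {B}.
S -> Bf: B nullable, giving Bf | f.
Drop B -> λ.
Unchanged (no nullable symbols): S -> Gfc; S -> h; B -> Sf; B -> h; G -> ch; G -> fcc.

S -> f | h | Bf | Gfc; B -> h | Sf; G -> ch | fcc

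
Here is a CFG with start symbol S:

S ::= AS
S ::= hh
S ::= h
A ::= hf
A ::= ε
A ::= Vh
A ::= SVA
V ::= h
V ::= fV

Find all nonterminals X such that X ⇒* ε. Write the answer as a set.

{A}

Directly nullable (have an ε-rule): {A}.
Not nullable: S, V — each has a terminal in every rule's right-hand side or depends on a non-nullable symbol.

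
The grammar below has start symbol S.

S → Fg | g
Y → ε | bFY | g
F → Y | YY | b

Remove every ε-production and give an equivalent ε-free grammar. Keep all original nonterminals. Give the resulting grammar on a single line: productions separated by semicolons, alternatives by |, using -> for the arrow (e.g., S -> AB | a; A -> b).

S -> g | Fg; F -> Y | b | YY; Y -> b | g | bF | bY | bFY

Nullable set: {F, Y}.
S -> Fg: F nullable, giving Fg | g.
F -> Y: Y nullable, giving Y.
F -> YY: Y, Y nullable, giving Y | YY.
Drop Y -> ε.
Y -> bFY: F, Y nullable, giving b | bF | bFY | bY.
Unchanged (no nullable symbols): S -> g; F -> b; Y -> g.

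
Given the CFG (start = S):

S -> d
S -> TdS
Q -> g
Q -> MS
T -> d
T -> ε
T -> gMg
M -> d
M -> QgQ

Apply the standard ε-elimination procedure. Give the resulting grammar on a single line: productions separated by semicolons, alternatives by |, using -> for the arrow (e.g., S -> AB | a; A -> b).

S -> d | dS | TdS; M -> d | QgQ; Q -> g | MS; T -> d | gMg

Nullable set: {T}.
S -> TdS: T nullable, giving TdS | dS.
Drop T -> ε.
Unchanged (no nullable symbols): S -> d; M -> QgQ; M -> d; Q -> MS; Q -> g; T -> d; T -> gMg.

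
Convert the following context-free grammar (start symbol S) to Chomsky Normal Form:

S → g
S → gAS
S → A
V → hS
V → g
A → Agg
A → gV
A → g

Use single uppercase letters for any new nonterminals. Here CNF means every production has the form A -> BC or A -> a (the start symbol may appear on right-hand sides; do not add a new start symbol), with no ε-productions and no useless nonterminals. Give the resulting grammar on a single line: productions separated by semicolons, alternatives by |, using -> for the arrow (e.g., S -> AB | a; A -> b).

No ε-productions.
After unit-elimination: S -> g | gV | Agg | gAS; A -> g | gV | Agg; V -> g | hS.
TERM: introduce B -> g, C -> h and substitute in every rule of length ≥2.
BIN: A -> ABB becomes A -> AD, D -> BB; S -> ABB becomes S -> AE, E -> BB; S -> BAS becomes S -> BF, F -> AS.

S -> g | AE | BF | BV; A -> g | AD | BV; B -> g; C -> h; D -> BB; E -> BB; F -> AS; V -> g | CS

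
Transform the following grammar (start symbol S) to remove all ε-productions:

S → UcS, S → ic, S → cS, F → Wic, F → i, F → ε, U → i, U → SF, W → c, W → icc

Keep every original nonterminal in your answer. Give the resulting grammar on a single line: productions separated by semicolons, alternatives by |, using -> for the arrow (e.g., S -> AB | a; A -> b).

Nullable set: {F}.
Drop F -> ε.
U -> SF: F nullable, giving S | SF.
Unchanged (no nullable symbols): S -> UcS; S -> cS; S -> ic; F -> Wic; F -> i; U -> i; W -> c; W -> icc.

S -> cS | ic | UcS; F -> i | Wic; U -> S | i | SF; W -> c | icc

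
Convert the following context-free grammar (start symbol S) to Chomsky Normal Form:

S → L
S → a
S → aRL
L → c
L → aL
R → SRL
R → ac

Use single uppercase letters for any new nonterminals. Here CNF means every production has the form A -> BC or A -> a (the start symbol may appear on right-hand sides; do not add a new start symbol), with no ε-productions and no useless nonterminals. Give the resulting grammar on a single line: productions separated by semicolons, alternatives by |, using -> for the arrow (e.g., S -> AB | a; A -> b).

No ε-productions.
After unit-elimination: S -> a | c | aL | aRL; L -> c | aL; R -> ac | SRL.
TERM: introduce A -> a, B -> c and substitute in every rule of length ≥2.
BIN: R -> SRL becomes R -> SC, C -> RL; S -> ARL becomes S -> AD, D -> RL.

S -> a | c | AD | AL; A -> a; B -> c; C -> RL; D -> RL; L -> c | AL; R -> AB | SC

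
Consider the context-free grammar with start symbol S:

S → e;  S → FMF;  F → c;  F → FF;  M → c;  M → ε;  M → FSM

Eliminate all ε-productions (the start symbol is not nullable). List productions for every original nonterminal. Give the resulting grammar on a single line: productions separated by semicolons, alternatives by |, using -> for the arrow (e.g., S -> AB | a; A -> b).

Nullable set: {M}.
S -> FMF: M nullable, giving FF | FMF.
Drop M -> ε.
M -> FSM: M nullable, giving FS | FSM.
Unchanged (no nullable symbols): S -> e; F -> FF; F -> c; M -> c.

S -> e | FF | FMF; F -> c | FF; M -> c | FS | FSM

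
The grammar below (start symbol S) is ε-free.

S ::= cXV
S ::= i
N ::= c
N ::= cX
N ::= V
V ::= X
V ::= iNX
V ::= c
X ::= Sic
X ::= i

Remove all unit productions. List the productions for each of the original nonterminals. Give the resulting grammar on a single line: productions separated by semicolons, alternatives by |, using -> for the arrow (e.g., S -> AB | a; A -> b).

Unit productions: N->V, V->X.
Unit pairs (A ⇒* B via units): (N,V), (N,X), (V,X).
S: inherits non-unit rules of {S} → cXV | i.
N: inherits non-unit rules of {N, V, X} → Sic | c | cX | i | iNX.
V: inherits non-unit rules of {V, X} → Sic | c | i | iNX.
X: inherits non-unit rules of {X} → Sic | i.

S -> i | cXV; N -> c | i | cX | Sic | iNX; V -> c | i | Sic | iNX; X -> i | Sic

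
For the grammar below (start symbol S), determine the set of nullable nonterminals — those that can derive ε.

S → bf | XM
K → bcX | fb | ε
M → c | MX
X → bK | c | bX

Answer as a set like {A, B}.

{K}

Directly nullable (have an ε-rule): {K}.
Not nullable: M, S, X — each has a terminal in every rule's right-hand side or depends on a non-nullable symbol.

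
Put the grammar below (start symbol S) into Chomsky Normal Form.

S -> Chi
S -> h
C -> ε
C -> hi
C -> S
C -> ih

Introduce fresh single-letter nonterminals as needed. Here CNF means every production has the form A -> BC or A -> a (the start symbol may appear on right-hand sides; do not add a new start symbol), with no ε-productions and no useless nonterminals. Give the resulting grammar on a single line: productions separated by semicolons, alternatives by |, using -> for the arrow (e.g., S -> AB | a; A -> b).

S -> h | AB | CE; A -> h; B -> i; C -> h | AB | BA | CD; D -> AB; E -> AB

Nullable: {C}; after ε-elimination: S -> h | hi | Chi; C -> S | hi | ih.
After unit-elimination: S -> h | hi | Chi; C -> h | hi | ih | Chi.
TERM: introduce A -> h, B -> i and substitute in every rule of length ≥2.
BIN: C -> CAB becomes C -> CD, D -> AB; S -> CAB becomes S -> CE, E -> AB.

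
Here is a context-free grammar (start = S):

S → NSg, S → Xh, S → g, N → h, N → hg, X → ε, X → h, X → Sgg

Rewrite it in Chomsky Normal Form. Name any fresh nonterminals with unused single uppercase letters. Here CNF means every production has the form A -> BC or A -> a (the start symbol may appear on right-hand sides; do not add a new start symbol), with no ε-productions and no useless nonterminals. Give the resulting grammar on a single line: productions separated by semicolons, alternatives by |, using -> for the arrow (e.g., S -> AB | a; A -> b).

S -> g | h | NC | XA; A -> h; B -> g; C -> SB; D -> BB; N -> h | AB; X -> h | SD

Nullable: {X}; after ε-elimination: S -> g | h | Xh | NSg; N -> h | hg; X -> h | Sgg.
No unit productions to eliminate.
TERM: introduce B -> g, A -> h and substitute in every rule of length ≥2.
BIN: S -> NSB becomes S -> NC, C -> SB; X -> SBB becomes X -> SD, D -> BB.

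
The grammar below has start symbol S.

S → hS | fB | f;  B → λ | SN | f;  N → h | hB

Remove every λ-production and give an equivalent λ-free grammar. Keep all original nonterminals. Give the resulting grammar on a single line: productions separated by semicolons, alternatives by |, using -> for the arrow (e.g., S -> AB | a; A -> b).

S -> f | fB | hS; B -> f | SN; N -> h | hB

Nullable set: {B}.
S -> fB: B nullable, giving f | fB.
Drop B -> λ.
N -> hB: B nullable, giving h | hB.
Unchanged (no nullable symbols): S -> f; S -> hS; B -> SN; B -> f; N -> h.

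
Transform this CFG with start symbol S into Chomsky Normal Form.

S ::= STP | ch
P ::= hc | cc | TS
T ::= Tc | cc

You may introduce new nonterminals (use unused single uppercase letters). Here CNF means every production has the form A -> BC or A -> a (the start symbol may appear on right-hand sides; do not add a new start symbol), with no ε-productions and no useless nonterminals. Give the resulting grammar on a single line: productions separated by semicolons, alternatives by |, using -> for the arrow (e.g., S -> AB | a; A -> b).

S -> AB | SC; A -> c; B -> h; C -> TP; P -> AA | BA | TS; T -> AA | TA

No ε-productions.
No unit productions to eliminate.
TERM: introduce A -> c, B -> h and substitute in every rule of length ≥2.
BIN: S -> STP becomes S -> SC, C -> TP.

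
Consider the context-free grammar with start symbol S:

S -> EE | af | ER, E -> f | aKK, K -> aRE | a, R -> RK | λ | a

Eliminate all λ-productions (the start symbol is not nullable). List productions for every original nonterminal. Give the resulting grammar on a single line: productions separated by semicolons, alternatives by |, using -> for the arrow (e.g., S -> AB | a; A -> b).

Nullable set: {R}.
S -> ER: R nullable, giving E | ER.
K -> aRE: R nullable, giving aE | aRE.
Drop R -> λ.
R -> RK: R nullable, giving K | RK.
Unchanged (no nullable symbols): S -> EE; S -> af; E -> aKK; E -> f; K -> a; R -> a.

S -> E | EE | ER | af; E -> f | aKK; K -> a | aE | aRE; R -> K | a | RK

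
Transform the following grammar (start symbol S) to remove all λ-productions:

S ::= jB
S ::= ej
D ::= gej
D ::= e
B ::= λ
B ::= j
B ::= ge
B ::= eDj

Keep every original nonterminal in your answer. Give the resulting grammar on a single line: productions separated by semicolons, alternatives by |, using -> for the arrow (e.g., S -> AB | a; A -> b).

Nullable set: {B}.
S -> jB: B nullable, giving j | jB.
Drop B -> λ.
Unchanged (no nullable symbols): S -> ej; B -> eDj; B -> ge; B -> j; D -> e; D -> gej.

S -> j | ej | jB; B -> j | ge | eDj; D -> e | gej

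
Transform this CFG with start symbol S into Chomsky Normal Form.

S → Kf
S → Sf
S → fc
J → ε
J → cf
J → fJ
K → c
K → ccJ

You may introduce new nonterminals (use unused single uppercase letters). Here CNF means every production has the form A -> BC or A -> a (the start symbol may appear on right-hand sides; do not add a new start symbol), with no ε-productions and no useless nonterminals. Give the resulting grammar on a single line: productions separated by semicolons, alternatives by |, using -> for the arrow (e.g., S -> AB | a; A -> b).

S -> BA | KB | SB; A -> c; B -> f; C -> AJ; J -> f | AB | BJ; K -> c | AA | AC

Nullable: {J}; after ε-elimination: S -> Kf | Sf | fc; J -> f | cf | fJ; K -> c | cc | ccJ.
No unit productions to eliminate.
TERM: introduce A -> c, B -> f and substitute in every rule of length ≥2.
BIN: K -> AAJ becomes K -> AC, C -> AJ.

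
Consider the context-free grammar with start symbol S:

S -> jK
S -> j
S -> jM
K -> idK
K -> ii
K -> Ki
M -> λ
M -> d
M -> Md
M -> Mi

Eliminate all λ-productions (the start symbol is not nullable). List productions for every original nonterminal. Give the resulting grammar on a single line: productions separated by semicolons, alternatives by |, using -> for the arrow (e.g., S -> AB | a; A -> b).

S -> j | jK | jM; K -> Ki | ii | idK; M -> d | i | Md | Mi

Nullable set: {M}.
S -> jM: M nullable, giving j | jM.
Drop M -> λ.
M -> Md: M nullable, giving Md | d.
M -> Mi: M nullable, giving Mi | i.
Unchanged (no nullable symbols): S -> j; S -> jK; K -> Ki; K -> idK; K -> ii; M -> d.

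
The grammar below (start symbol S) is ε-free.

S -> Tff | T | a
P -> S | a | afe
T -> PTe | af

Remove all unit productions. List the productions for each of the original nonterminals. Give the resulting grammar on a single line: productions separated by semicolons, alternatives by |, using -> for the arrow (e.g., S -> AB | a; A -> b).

Unit productions: P->S, S->T.
Unit pairs (A ⇒* B via units): (P,S), (P,T), (S,T).
S: inherits non-unit rules of {S, T} → PTe | Tff | a | af.
P: inherits non-unit rules of {P, S, T} → PTe | Tff | a | af | afe.
T: inherits non-unit rules of {T} → PTe | af.

S -> a | af | PTe | Tff; P -> a | af | PTe | Tff | afe; T -> af | PTe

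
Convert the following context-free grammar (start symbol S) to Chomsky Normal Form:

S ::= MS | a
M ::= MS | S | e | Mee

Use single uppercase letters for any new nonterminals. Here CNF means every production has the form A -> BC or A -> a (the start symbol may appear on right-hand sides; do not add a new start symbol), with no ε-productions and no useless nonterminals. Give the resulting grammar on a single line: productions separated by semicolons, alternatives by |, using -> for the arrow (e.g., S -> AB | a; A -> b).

S -> a | MS; A -> e; B -> AA; M -> a | e | MB | MS

No ε-productions.
After unit-elimination: S -> a | MS; M -> a | e | MS | Mee.
TERM: introduce A -> e and substitute in every rule of length ≥2.
BIN: M -> MAA becomes M -> MB, B -> AA.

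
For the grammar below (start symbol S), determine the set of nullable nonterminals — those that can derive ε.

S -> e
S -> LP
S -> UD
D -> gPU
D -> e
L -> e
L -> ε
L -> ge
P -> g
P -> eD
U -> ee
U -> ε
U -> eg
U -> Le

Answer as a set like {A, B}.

{L, U}

Directly nullable (have an ε-rule): {L, U}.
Not nullable: D, P, S — each has a terminal in every rule's right-hand side or depends on a non-nullable symbol.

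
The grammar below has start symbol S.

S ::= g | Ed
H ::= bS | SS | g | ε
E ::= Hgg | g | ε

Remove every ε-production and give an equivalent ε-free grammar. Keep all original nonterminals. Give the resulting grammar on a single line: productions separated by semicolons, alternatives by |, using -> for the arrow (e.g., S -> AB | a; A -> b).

S -> d | g | Ed; E -> g | gg | Hgg; H -> g | SS | bS

Nullable set: {E, H}.
S -> Ed: E nullable, giving Ed | d.
Drop E -> ε.
E -> Hgg: H nullable, giving Hgg | gg.
Drop H -> ε.
Unchanged (no nullable symbols): S -> g; E -> g; H -> SS; H -> bS; H -> g.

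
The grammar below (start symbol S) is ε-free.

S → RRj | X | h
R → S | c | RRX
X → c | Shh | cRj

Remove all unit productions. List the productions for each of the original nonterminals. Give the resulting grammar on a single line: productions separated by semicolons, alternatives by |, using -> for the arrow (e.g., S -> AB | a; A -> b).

Unit productions: R->S, S->X.
Unit pairs (A ⇒* B via units): (R,S), (R,X), (S,X).
S: inherits non-unit rules of {S, X} → RRj | Shh | c | cRj | h.
R: inherits non-unit rules of {R, S, X} → RRX | RRj | Shh | c | cRj | h.
X: inherits non-unit rules of {X} → Shh | c | cRj.

S -> c | h | RRj | Shh | cRj; R -> c | h | RRX | RRj | Shh | cRj; X -> c | Shh | cRj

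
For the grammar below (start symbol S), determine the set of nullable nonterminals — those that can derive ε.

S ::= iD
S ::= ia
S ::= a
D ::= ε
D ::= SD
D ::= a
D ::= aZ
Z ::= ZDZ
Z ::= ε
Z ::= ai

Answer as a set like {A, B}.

{D, Z}

Directly nullable (have an ε-rule): {D, Z}.
Not nullable: S — each has a terminal in every rule's right-hand side or depends on a non-nullable symbol.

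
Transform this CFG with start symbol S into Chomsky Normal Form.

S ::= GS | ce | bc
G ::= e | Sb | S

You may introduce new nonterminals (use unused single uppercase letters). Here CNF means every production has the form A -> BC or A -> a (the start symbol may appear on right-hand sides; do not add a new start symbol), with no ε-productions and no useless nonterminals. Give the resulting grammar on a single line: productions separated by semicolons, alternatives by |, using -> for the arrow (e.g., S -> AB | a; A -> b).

S -> AB | BC | GS; A -> b; B -> c; C -> e; G -> e | AB | BC | GS | SA

No ε-productions.
After unit-elimination: S -> GS | bc | ce; G -> e | GS | Sb | bc | ce.
TERM: introduce A -> b, B -> c, C -> e and substitute in every rule of length ≥2.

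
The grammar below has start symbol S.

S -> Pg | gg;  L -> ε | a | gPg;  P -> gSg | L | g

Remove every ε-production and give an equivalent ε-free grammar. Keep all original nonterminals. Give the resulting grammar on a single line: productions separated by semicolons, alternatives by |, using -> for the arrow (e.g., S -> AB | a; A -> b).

Nullable set: {L, P}.
S -> Pg: P nullable, giving Pg | g.
Drop L -> ε.
L -> gPg: P nullable, giving gPg | gg.
P -> L: L nullable, giving L.
Unchanged (no nullable symbols): S -> gg; L -> a; P -> g; P -> gSg.

S -> g | Pg | gg; L -> a | gg | gPg; P -> L | g | gSg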